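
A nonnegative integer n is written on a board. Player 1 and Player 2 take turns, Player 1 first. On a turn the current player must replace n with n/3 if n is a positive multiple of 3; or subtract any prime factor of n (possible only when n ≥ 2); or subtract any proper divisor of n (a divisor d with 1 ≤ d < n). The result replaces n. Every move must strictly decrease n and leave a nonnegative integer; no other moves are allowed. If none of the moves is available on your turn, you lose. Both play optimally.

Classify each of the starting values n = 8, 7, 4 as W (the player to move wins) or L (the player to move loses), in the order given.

Compute win/loss labels from the base case upward. A position with no move is L. Any other position is W if it can reach an L in one move, else L.
n=0: no move → L
n=1: no move → L
n=2: W (go to 0, an L position)
n=3: W (go to 0, an L position)
n=4: L (options 2(W), 3(W) are all W)
n=5: W (go to 0, an L position)
n=6: W (go to 4, an L position)
n=7: W (go to 0, an L position)
n=8: W (go to 4, an L position)

8: W, 7: W, 4: L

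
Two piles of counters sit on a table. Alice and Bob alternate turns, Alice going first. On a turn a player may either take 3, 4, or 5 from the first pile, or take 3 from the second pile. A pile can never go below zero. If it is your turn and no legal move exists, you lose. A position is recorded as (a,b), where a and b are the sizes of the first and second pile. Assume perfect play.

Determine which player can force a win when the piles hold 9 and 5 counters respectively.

Build the W/L table. Terminal = L. A non-terminal position is W if it has a move to some L; otherwise it is L.
No move ever increases a pile, so every position that can arise here has a ≤ 9 and b ≤ 5; it is enough to label the cells with 0 ≤ a ≤ 9 and 0 ≤ b ≤ 5.
Every move lowers a or b (never raises either), so fill the grid row by row in increasing a, and left to right within a row: each cell's successors are then already labelled.
      b=0  b=1  b=2  b=3  b=4  b=5
a=0:    L    L    L    W    W    W
a=1:    L    L    L    W    W    W
a=2:    L    L    L    W    W    W
a=3:    W    W    W    L    L    L
a=4:    W    W    W    L    L    L
a=5:    W    W    W    L    L    L
a=6:    W    W    W    W    W    W
a=7:    W    W    W    W    W    W
a=8:    L    L    L    W    W    W
a=9:    L    L    L    W    W    W
Cells with no legal move (terminal, hence L): (0,0), (0,1), (0,2), (1,0), (1,1), (1,2), (2,0), (2,1), (2,2).
The remaining L cells, each justified by listing all of its moves:
(3,3): moves to (0,3)(W), (3,0)(W); every one is W ⇒ L
(3,4): moves to (0,4)(W), (3,1)(W); every one is W ⇒ L
(3,5): moves to (0,5)(W), (3,2)(W); every one is W ⇒ L
(4,3): moves to (1,3)(W), (0,3)(W), (4,0)(W); every one is W ⇒ L
(4,4): moves to (1,4)(W), (0,4)(W), (4,1)(W); every one is W ⇒ L
(4,5): moves to (1,5)(W), (0,5)(W), (4,2)(W); every one is W ⇒ L
(5,3): moves to (2,3)(W), (1,3)(W), (0,3)(W), (5,0)(W); every one is W ⇒ L
(5,4): moves to (2,4)(W), (1,4)(W), (0,4)(W), (5,1)(W); every one is W ⇒ L
(5,5): moves to (2,5)(W), (1,5)(W), (0,5)(W), (5,2)(W); every one is W ⇒ L
(8,0): moves to (5,0)(W), (4,0)(W), (3,0)(W); every one is W ⇒ L
(8,1): moves to (5,1)(W), (4,1)(W), (3,1)(W); every one is W ⇒ L
(8,2): moves to (5,2)(W), (4,2)(W), (3,2)(W); every one is W ⇒ L
(9,0): moves to (6,0)(W), (5,0)(W), (4,0)(W); every one is W ⇒ L
(9,1): moves to (6,1)(W), (5,1)(W), (4,1)(W); every one is W ⇒ L
(9,2): moves to (6,2)(W), (5,2)(W), (4,2)(W); every one is W ⇒ L
Every other cell has at least one move into one of the L cells above, so it is W.
The starting position (9,5) is W: Alice should move to (5,5), handing over an L position.

Alice wins.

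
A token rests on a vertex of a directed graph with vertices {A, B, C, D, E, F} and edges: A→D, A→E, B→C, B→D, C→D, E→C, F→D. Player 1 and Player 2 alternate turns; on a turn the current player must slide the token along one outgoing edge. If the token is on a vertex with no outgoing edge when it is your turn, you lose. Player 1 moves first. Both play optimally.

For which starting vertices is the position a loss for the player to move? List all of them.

D, E

Build the W/L table. Terminal = L. A non-terminal position is W if it has a move to some L; otherwise it is L.
Every edge goes from a vertex to one that appears earlier in the order D, C, E, A, B, F, so processing vertices in that order labels each vertex after all of its successors.
D: no outgoing edge → L
C: →D(L), so W
E: →C(W) only, which is W, so L
A: →E(L), so W
B: →D(L), so W
F: →D(L), so W
The losing starting vertices are exactly the entries labelled L in this table (2 of them).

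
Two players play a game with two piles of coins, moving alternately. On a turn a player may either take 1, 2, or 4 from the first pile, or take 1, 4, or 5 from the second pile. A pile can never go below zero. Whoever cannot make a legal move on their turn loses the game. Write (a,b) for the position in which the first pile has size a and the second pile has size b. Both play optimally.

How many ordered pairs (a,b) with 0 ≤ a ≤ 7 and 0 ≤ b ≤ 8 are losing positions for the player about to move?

19

Compute win/loss labels from the base case upward. A position with no move is L. Any other position is W if it can reach an L in one move, else L.
Every move lowers a or b (never raises either), so fill the grid row by row in increasing a, and left to right within a row: each cell's successors are then already labelled.
      b=0  b=1  b=2  b=3  b=4  b=5  b=6  b=7  b=8
a=0:    L    W    L    W    W    W    W    W    L
a=1:    W    L    W    L    W    W    W    W    W
a=2:    W    W    W    W    L    W    L    W    W
a=3:    L    W    L    W    W    W    W    W    L
a=4:    W    L    W    L    W    W    W    W    W
a=5:    W    W    W    W    L    W    L    W    W
a=6:    L    W    L    W    W    W    W    W    L
a=7:    W    L    W    L    W    W    W    W    W
Cells with no legal move (terminal, hence L): (0,0).
The remaining L cells, each justified by listing all of its moves:
(0,2): →(0,1)(W) only, which is W, so L
(0,8): →(0,7)(W), (0,4)(W), (0,3)(W) — all W, so L
(1,1): →(0,1)(W), (1,0)(W) — all W, so L
(1,3): →(0,3)(W), (1,2)(W) — all W, so L
(2,4): →(1,4)(W), (0,4)(W), (2,3)(W), (2,0)(W) — all W, so L
(2,6): →(1,6)(W), (0,6)(W), (2,5)(W), (2,2)(W), (2,1)(W) — all W, so L
(3,0): →(2,0)(W), (1,0)(W) — all W, so L
(3,2): →(2,2)(W), (1,2)(W), (3,1)(W) — all W, so L
(3,8): →(2,8)(W), (1,8)(W), (3,7)(W), (3,4)(W), (3,3)(W) — all W, so L
(4,1): →(3,1)(W), (2,1)(W), (0,1)(W), (4,0)(W) — all W, so L
(4,3): →(3,3)(W), (2,3)(W), (0,3)(W), (4,2)(W) — all W, so L
(5,4): →(4,4)(W), (3,4)(W), (1,4)(W), (5,3)(W), (5,0)(W) — all W, so L
(5,6): →(4,6)(W), (3,6)(W), (1,6)(W), (5,5)(W), (5,2)(W), (5,1)(W) — all W, so L
(6,0): →(5,0)(W), (4,0)(W), (2,0)(W) — all W, so L
(6,2): →(5,2)(W), (4,2)(W), (2,2)(W), (6,1)(W) — all W, so L
(6,8): →(5,8)(W), (4,8)(W), (2,8)(W), (6,7)(W), (6,4)(W), (6,3)(W) — all W, so L
(7,1): →(6,1)(W), (5,1)(W), (3,1)(W), (7,0)(W) — all W, so L
(7,3): →(6,3)(W), (5,3)(W), (3,3)(W), (7,2)(W) — all W, so L
Every other cell has at least one move into one of the L cells above, so it is W.
L cells per row: a=0: 3, a=1: 2, a=2: 2, a=3: 3, a=4: 2, a=5: 2, a=6: 3, a=7: 2; total 19.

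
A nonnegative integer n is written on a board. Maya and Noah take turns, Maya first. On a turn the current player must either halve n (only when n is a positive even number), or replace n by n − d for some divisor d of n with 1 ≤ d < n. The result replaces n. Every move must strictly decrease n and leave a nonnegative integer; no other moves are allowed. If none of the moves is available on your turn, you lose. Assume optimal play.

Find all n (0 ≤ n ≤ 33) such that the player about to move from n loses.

0, 1, 3, 5, 7, 9, 11, 13, 15, 17, 19, 21, 23, 25, 27, 29, 31, 33

Work bottom-up. With no move the player to move loses. Otherwise the position is W if at least one move leads to an L position for the opponent, and L if every move leads to a W.
n=0: no move → L
n=1: no move → L
n=2: →1(L), so W
n=3: →2(W) only, which is W, so L
n=4: →3(L), so W
n=5: →4(W) only, which is W, so L
n=6: →3(L), so W
n=7: →6(W) only, which is W, so L
n=8: →7(L), so W
n=9: →6(W), 8(W) — all W, so L
n=10: →5(L), so W
n=11: →10(W) only, which is W, so L
n=12: →9(L), so W
n=13: →12(W) only, which is W, so L
n=14: →7(L), so W
n=15: →10(W), 12(W), 14(W) — all W, so L
n=16: →15(L), so W
n=17: →16(W) only, which is W, so L
n=18: →9(L), so W
n=19: →18(W) only, which is W, so L
n=20: →15(L), so W
n=21: →14(W), 18(W), 20(W) — all W, so L
n=22: →11(L), so W
n=23: →22(W) only, which is W, so L
n=24: →21(L), so W
n=25: →20(W), 24(W) — all W, so L
n=26: →13(L), so W
n=27: →18(W), 24(W), 26(W) — all W, so L
n=28: →21(L), so W
n=29: →28(W) only, which is W, so L
n=30: →15(L), so W
n=31: →30(W) only, which is W, so L
n=32: →31(L), so W
n=33: →22(W), 30(W), 32(W) — all W, so L
Reading off the rows marked L gives the requested list; there are 18 such values of n.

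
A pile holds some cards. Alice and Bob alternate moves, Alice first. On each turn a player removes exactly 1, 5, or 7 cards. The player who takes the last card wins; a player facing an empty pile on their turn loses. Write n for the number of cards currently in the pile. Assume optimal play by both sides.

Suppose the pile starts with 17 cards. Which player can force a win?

Alice wins.

Work bottom-up. With no move the player to move loses. Otherwise the position is W if at least one move leads to an L position for the opponent, and L if every move leads to a W.
n=0: no move → L
n=1: reaches L-position 0 → W
n=2: only reaches 1(W), which is W → L
n=3: reaches L-position 2 → W
n=4: only reaches 3(W), which is W → L
n=5: reaches L-position 4 → W
n=6: only reaches 5(W), 1(W), all W → L
n=7: reaches L-position 6 → W
n=8: only reaches 7(W), 3(W), 1(W), all W → L
n=9: reaches L-position 8 → W
n=10: only reaches 9(W), 5(W), 3(W), all W → L
n=11: reaches L-position 10 → W
n=12: only reaches 11(W), 7(W), 5(W), all W → L
n=13: reaches L-position 12 → W
n=14: only reaches 13(W), 9(W), 7(W), all W → L
n=15: reaches L-position 14 → W
n=16: only reaches 15(W), 11(W), 9(W), all W → L
n=17: reaches L-position 16 → W
From 17 Alice can remove 1, leaving 16, reaching an L position.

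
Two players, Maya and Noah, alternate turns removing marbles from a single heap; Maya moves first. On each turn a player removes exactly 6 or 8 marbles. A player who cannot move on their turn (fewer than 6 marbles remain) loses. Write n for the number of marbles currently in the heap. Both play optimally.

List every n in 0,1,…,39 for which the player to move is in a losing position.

Build the W/L table. Terminal = L. A non-terminal position is W if it has a move to some L; otherwise it is L.
n=0: no move → L
n=1: no move → L
n=2: no move → L
n=3: no move → L
n=4: no move → L
n=5: no move → L
n=6: →0(L), so W
n=7: →1(L), so W
n=8: →2(L), so W
n=9: →3(L), so W
n=10: →4(L), so W
n=11: →5(L), so W
n=12: →4(L), so W
n=13: →5(L), so W
n=14: →8(W), 6(W) — all W, so L
n=15: →9(W), 7(W) — all W, so L
n=16: →10(W), 8(W) — all W, so L
n=17: →11(W), 9(W) — all W, so L
n=18: →12(W), 10(W) — all W, so L
n=19: →13(W), 11(W) — all W, so L
n=20: →14(L), so W
n=21: →15(L), so W
n=22: →16(L), so W
n=23: →17(L), so W
n=24: →18(L), so W
n=25: →19(L), so W
n=26: →18(L), so W
n=27: →19(L), so W
n=28: →22(W), 20(W) — all W, so L
n=29: →23(W), 21(W) — all W, so L
n=30: →24(W), 22(W) — all W, so L
n=31: →25(W), 23(W) — all W, so L
n=32: →26(W), 24(W) — all W, so L
n=33: →27(W), 25(W) — all W, so L
n=34: →28(L), so W
n=35: →29(L), so W
n=36: →30(L), so W
n=37: →31(L), so W
n=38: →32(L), so W
n=39: →33(L), so W
The losing starting values of n are exactly the entries labelled L in this table (18 of them).

0, 1, 2, 3, 4, 5, 14, 15, 16, 17, 18, 19, 28, 29, 30, 31, 32, 33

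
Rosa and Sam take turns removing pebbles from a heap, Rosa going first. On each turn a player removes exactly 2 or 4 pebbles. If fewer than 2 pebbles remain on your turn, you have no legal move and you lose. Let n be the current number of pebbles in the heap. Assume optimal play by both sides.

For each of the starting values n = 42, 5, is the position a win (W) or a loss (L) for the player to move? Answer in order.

42: L, 5: W

Positions with no move are L. A position that does have a move is losing for the player to move precisely when every available move leads to a winning position for the opponent. Fill in the labels:
n=0: no move → L
n=1: no move → L
n=2: can move to 0, which is L ⇒ W
n=3: can move to 1, which is L ⇒ W
n=4: can move to 0, which is L ⇒ W
n=5: can move to 1, which is L ⇒ W
n=6: moves to 4(W), 2(W); every one is W ⇒ L
n=7: moves to 5(W), 3(W); every one is W ⇒ L
n=8: can move to 6, which is L ⇒ W
n=9: can move to 7, which is L ⇒ W
n=10: can move to 6, which is L ⇒ W
n=11: can move to 7, which is L ⇒ W
n=12: moves to 10(W), 8(W); every one is W ⇒ L
n=13: moves to 11(W), 9(W); every one is W ⇒ L
n=14: can move to 12, which is L ⇒ W
n=15: can move to 13, which is L ⇒ W
n=16: can move to 12, which is L ⇒ W
n=17: can move to 13, which is L ⇒ W
n=18: moves to 16(W), 14(W); every one is W ⇒ L
n=19: moves to 17(W), 15(W); every one is W ⇒ L
n=20: can move to 18, which is L ⇒ W
n=21: can move to 19, which is L ⇒ W
n=22: can move to 18, which is L ⇒ W
n=23: can move to 19, which is L ⇒ W
n=24: moves to 22(W), 20(W); every one is W ⇒ L
n=25: moves to 23(W), 21(W); every one is W ⇒ L
n=26: can move to 24, which is L ⇒ W
n=27: can move to 25, which is L ⇒ W
n=28: can move to 24, which is L ⇒ W
n=29: can move to 25, which is L ⇒ W
n=30: moves to 28(W), 26(W); every one is W ⇒ L
n=31: moves to 29(W), 27(W); every one is W ⇒ L
n=32: can move to 30, which is L ⇒ W
n=33: can move to 31, which is L ⇒ W
n=34: can move to 30, which is L ⇒ W
n=35: can move to 31, which is L ⇒ W
n=36: moves to 34(W), 32(W); every one is W ⇒ L
n=37: moves to 35(W), 33(W); every one is W ⇒ L
n=38: can move to 36, which is L ⇒ W
n=39: can move to 37, which is L ⇒ W
n=40: can move to 36, which is L ⇒ W
n=41: can move to 37, which is L ⇒ W
n=42: moves to 40(W), 38(W); every one is W ⇒ L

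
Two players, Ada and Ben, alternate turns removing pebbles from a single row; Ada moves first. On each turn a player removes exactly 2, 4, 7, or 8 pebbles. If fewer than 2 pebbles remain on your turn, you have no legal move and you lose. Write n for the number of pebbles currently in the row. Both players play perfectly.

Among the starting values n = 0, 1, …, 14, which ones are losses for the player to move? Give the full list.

0, 1, 6, 11, 12

Positions with no move are L. A position that does have a move is losing for the player to move precisely when every available move leads to a winning position for the opponent. Fill in the labels:
n=0: no move → L
n=1: no move → L
n=2: W (go to 0, an L position)
n=3: W (go to 1, an L position)
n=4: W (go to 0, an L position)
n=5: W (go to 1, an L position)
n=6: L (options 4(W), 2(W) are all W)
n=7: W (go to 0, an L position)
n=8: W (go to 6, an L position)
n=9: W (go to 1, an L position)
n=10: W (go to 6, an L position)
n=11: L (options 9(W), 7(W), 4(W), 3(W) are all W)
n=12: L (options 10(W), 8(W), 5(W), 4(W) are all W)
n=13: W (go to 11, an L position)
n=14: W (go to 12, an L position)
Reading off the rows marked L gives the requested list; there are 5 such values of n.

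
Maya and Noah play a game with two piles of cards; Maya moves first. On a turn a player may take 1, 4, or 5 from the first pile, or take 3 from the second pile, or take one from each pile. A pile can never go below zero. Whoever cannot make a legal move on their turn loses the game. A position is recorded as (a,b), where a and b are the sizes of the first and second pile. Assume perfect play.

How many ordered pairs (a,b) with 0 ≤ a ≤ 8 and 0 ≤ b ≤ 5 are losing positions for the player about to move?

15

Compute win/loss labels from the base case upward. A position with no move is L. Any other position is W if it can reach an L in one move, else L.
Every move lowers a or b (never raises either), so fill the grid row by row in increasing a, and left to right within a row: each cell's successors are then already labelled.
      b=0  b=1  b=2  b=3  b=4  b=5
a=0:    L    L    L    W    W    W
a=1:    W    W    W    W    L    L
a=2:    L    L    L    W    W    W
a=3:    W    W    W    W    L    L
a=4:    W    W    W    L    W    W
a=5:    W    W    W    W    W    W
a=6:    W    W    W    L    W    W
a=7:    W    W    W    W    W    W
a=8:    L    L    L    W    W    W
Cells with no legal move (terminal, hence L): (0,0), (0,1), (0,2).
The remaining L cells, each justified by listing all of its moves:
(1,4): only reaches (0,4)(W), (1,1)(W), (0,3)(W), all W → L
(1,5): only reaches (0,5)(W), (1,2)(W), (0,4)(W), all W → L
(2,0): only reaches (1,0)(W), which is W → L
(2,1): only reaches (1,1)(W), (1,0)(W), all W → L
(2,2): only reaches (1,2)(W), (1,1)(W), all W → L
(3,4): only reaches (2,4)(W), (3,1)(W), (2,3)(W), all W → L
(3,5): only reaches (2,5)(W), (3,2)(W), (2,4)(W), all W → L
(4,3): only reaches (3,3)(W), (0,3)(W), (4,0)(W), (3,2)(W), all W → L
(6,3): only reaches (5,3)(W), (2,3)(W), (1,3)(W), (6,0)(W), (5,2)(W), all W → L
(8,0): only reaches (7,0)(W), (4,0)(W), (3,0)(W), all W → L
(8,1): only reaches (7,1)(W), (4,1)(W), (3,1)(W), (7,0)(W), all W → L
(8,2): only reaches (7,2)(W), (4,2)(W), (3,2)(W), (7,1)(W), all W → L
Every other cell has at least one move into one of the L cells above, so it is W.
L cells per row: a=0: 3, a=1: 2, a=2: 3, a=3: 2, a=4: 1, a=5: 0, a=6: 1, a=7: 0, a=8: 3; total 15.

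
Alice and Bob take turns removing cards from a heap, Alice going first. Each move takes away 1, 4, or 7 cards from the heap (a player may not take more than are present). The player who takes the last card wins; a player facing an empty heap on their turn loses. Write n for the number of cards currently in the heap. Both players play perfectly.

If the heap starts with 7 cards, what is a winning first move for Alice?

Remove 7, leaving 0.

Compute win/loss labels from the base case upward. A position with no move is L. Any other position is W if it can reach an L in one move, else L.
n=0: no move → L
n=1: can move to 0, which is L ⇒ W
n=2: the only move is to 1(W), a W ⇒ L
n=3: can move to 2, which is L ⇒ W
n=4: can move to 0, which is L ⇒ W
n=5: moves to 4(W), 1(W); every one is W ⇒ L
n=6: can move to 5, which is L ⇒ W
n=7: can move to 0, which is L ⇒ W
From 7, the L positions reachable in one move are: 0.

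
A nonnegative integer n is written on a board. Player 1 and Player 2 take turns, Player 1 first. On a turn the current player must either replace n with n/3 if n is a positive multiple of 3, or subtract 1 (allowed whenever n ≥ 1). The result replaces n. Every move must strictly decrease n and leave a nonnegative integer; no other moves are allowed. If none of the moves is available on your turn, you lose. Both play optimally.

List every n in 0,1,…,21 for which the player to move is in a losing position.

Build the W/L table. Terminal = L. A non-terminal position is W if it has a move to some L; otherwise it is L.
n=0: no move → L
n=1: reaches L-position 0 → W
n=2: only reaches 1(W), which is W → L
n=3: reaches L-position 2 → W
n=4: only reaches 3(W), which is W → L
n=5: reaches L-position 4 → W
n=6: reaches L-position 2 → W
n=7: only reaches 6(W), which is W → L
n=8: reaches L-position 7 → W
n=9: only reaches 3(W), 8(W), all W → L
n=10: reaches L-position 9 → W
n=11: only reaches 10(W), which is W → L
n=12: reaches L-position 4 → W
n=13: only reaches 12(W), which is W → L
n=14: reaches L-position 13 → W
n=15: only reaches 5(W), 14(W), all W → L
n=16: reaches L-position 15 → W
n=17: only reaches 16(W), which is W → L
n=18: reaches L-position 17 → W
n=19: only reaches 18(W), which is W → L
n=20: reaches L-position 19 → W
n=21: reaches L-position 7 → W
Reading off the rows marked L gives the requested list; there are 10 such values of n.

0, 2, 4, 7, 9, 11, 13, 15, 17, 19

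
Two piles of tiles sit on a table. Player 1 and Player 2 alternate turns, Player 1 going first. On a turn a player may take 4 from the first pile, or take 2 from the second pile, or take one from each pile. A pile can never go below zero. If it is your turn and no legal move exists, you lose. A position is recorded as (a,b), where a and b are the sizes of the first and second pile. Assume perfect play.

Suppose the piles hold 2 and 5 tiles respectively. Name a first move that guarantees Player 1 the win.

Move to (2,3).

Compute win/loss labels from the base case upward. A position with no move is L. Any other position is W if it can reach an L in one move, else L.
No move ever increases a pile, so every position that can arise here has a ≤ 2 and b ≤ 5; it is enough to label the cells with 0 ≤ a ≤ 2 and 0 ≤ b ≤ 5.
Every move lowers a or b (never raises either), so fill the grid row by row in increasing a, and left to right within a row: each cell's successors are then already labelled.
      b=0  b=1  b=2  b=3  b=4  b=5
a=0:    L    L    W    W    L    L
a=1:    L    W    W    L    L    W
a=2:    L    W    W    L    W    W
Cells with no legal move (terminal, hence L): (0,0), (0,1), (1,0), (2,0).
The remaining L cells, each justified by listing all of its moves:
(0,4): the only move is to (0,2)(W), a W ⇒ L
(0,5): the only move is to (0,3)(W), a W ⇒ L
(1,3): moves to (1,1)(W), (0,2)(W); every one is W ⇒ L
(1,4): moves to (1,2)(W), (0,3)(W); every one is W ⇒ L
(2,3): moves to (2,1)(W), (1,2)(W); every one is W ⇒ L
Every other cell has at least one move into one of the L cells above, so it is W.
From (2,5), the L positions reachable in one move are: (2,3), (1,4). Any move reaching one of these is winning.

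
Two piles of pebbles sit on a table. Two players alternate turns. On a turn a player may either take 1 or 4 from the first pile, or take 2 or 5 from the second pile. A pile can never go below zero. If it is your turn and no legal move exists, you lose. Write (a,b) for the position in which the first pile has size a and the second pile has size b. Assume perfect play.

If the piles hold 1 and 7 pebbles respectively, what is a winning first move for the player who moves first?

Move to (0,7).

Work bottom-up. With no move the player to move loses. Otherwise the position is W if at least one move leads to an L position for the opponent, and L if every move leads to a W.
No move ever increases a pile, so every position that can arise here has a ≤ 1 and b ≤ 7; it is enough to label the cells with 0 ≤ a ≤ 1 and 0 ≤ b ≤ 7.
Every move lowers a or b (never raises either), so fill the grid row by row in increasing a, and left to right within a row: each cell's successors are then already labelled.
      b=0  b=1  b=2  b=3  b=4  b=5  b=6  b=7
a=0:    L    L    W    W    L    W    W    L
a=1:    W    W    L    L    W    W    L    W
Cells with no legal move (terminal, hence L): (0,0), (0,1).
The remaining L cells, each justified by listing all of its moves:
(0,4): L (sole option (0,2)(W) is W)
(0,7): L (options (0,5)(W), (0,2)(W) are all W)
(1,2): L (options (0,2)(W), (1,0)(W) are all W)
(1,3): L (options (0,3)(W), (1,1)(W) are all W)
(1,6): L (options (0,6)(W), (1,4)(W), (1,1)(W) are all W)
Every other cell has at least one move into one of the L cells above, so it is W.
From (1,7), the L positions reachable in one move are: (0,7), (1,2). Any move reaching one of these is winning.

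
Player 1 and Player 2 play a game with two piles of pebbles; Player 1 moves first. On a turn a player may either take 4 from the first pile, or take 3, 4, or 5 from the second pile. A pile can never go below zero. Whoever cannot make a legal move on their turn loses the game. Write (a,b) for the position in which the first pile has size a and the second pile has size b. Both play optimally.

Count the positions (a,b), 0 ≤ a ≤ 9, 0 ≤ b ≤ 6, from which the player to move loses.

30

Compute win/loss labels from the base case upward. A position with no move is L. Any other position is W if it can reach an L in one move, else L.
Every move lowers a or b (never raises either), so fill the grid row by row in increasing a, and left to right within a row: each cell's successors are then already labelled.
      b=0  b=1  b=2  b=3  b=4  b=5  b=6
a=0:    L    L    L    W    W    W    W
a=1:    L    L    L    W    W    W    W
a=2:    L    L    L    W    W    W    W
a=3:    L    L    L    W    W    W    W
a=4:    W    W    W    L    L    L    W
a=5:    W    W    W    L    L    L    W
a=6:    W    W    W    L    L    L    W
a=7:    W    W    W    L    L    L    W
a=8:    L    L    L    W    W    W    W
a=9:    L    L    L    W    W    W    W
Cells with no legal move (terminal, hence L): (0,0), (0,1), (0,2), (1,0), (1,1), (1,2), (2,0), (2,1), (2,2), (3,0), (3,1), (3,2).
The remaining L cells, each justified by listing all of its moves:
(4,3): L (options (0,3)(W), (4,0)(W) are all W)
(4,4): L (options (0,4)(W), (4,1)(W), (4,0)(W) are all W)
(4,5): L (options (0,5)(W), (4,2)(W), (4,1)(W), (4,0)(W) are all W)
(5,3): L (options (1,3)(W), (5,0)(W) are all W)
(5,4): L (options (1,4)(W), (5,1)(W), (5,0)(W) are all W)
(5,5): L (options (1,5)(W), (5,2)(W), (5,1)(W), (5,0)(W) are all W)
(6,3): L (options (2,3)(W), (6,0)(W) are all W)
(6,4): L (options (2,4)(W), (6,1)(W), (6,0)(W) are all W)
(6,5): L (options (2,5)(W), (6,2)(W), (6,1)(W), (6,0)(W) are all W)
(7,3): L (options (3,3)(W), (7,0)(W) are all W)
(7,4): L (options (3,4)(W), (7,1)(W), (7,0)(W) are all W)
(7,5): L (options (3,5)(W), (7,2)(W), (7,1)(W), (7,0)(W) are all W)
(8,0): L (sole option (4,0)(W) is W)
(8,1): L (sole option (4,1)(W) is W)
(8,2): L (sole option (4,2)(W) is W)
(9,0): L (sole option (5,0)(W) is W)
(9,1): L (sole option (5,1)(W) is W)
(9,2): L (sole option (5,2)(W) is W)
Every other cell has at least one move into one of the L cells above, so it is W.
L cells per row: a=0: 3, a=1: 3, a=2: 3, a=3: 3, a=4: 3, a=5: 3, a=6: 3, a=7: 3, a=8: 3, a=9: 3; total 30.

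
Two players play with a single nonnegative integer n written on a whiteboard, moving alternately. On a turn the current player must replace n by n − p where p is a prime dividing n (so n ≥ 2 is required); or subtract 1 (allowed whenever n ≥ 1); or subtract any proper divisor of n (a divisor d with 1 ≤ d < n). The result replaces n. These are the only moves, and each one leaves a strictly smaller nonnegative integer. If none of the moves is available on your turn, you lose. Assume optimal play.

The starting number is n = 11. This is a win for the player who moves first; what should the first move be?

Move to 0.

Compute win/loss labels from the base case upward. A position with no move is L. Any other position is W if it can reach an L in one move, else L.
n=0: no move → L
n=1: can move to 0, which is L ⇒ W
n=2: can move to 0, which is L ⇒ W
n=3: can move to 0, which is L ⇒ W
n=4: moves to 2(W), 3(W); every one is W ⇒ L
n=5: can move to 0, which is L ⇒ W
n=6: can move to 4, which is L ⇒ W
n=7: can move to 0, which is L ⇒ W
n=8: can move to 4, which is L ⇒ W
n=9: moves to 6(W), 8(W); every one is W ⇒ L
n=10: can move to 9, which is L ⇒ W
n=11: can move to 0, which is L ⇒ W
From 11, the L positions reachable in one move are: 0.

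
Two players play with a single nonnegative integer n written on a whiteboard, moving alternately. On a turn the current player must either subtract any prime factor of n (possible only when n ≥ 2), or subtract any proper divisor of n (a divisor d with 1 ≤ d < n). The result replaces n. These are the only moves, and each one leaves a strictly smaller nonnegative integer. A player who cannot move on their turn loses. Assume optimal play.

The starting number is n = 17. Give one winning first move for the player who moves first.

Compute win/loss labels from the base case upward. A position with no move is L. Any other position is W if it can reach an L in one move, else L.
n=0: no move → L
n=1: no move → L
n=2: →0(L), so W
n=3: →0(L), so W
n=4: →2(W), 3(W) — all W, so L
n=5: →0(L), so W
n=6: →4(L), so W
n=7: →0(L), so W
n=8: →4(L), so W
n=9: →6(W), 8(W) — all W, so L
n=10: →9(L), so W
n=11: →0(L), so W
n=12: →9(L), so W
n=13: →0(L), so W
n=14: →7(W), 12(W), 13(W) — all W, so L
n=15: →14(L), so W
n=16: →14(L), so W
n=17: →0(L), so W
From 17, the L positions reachable in one move are: 0.

Move to 0.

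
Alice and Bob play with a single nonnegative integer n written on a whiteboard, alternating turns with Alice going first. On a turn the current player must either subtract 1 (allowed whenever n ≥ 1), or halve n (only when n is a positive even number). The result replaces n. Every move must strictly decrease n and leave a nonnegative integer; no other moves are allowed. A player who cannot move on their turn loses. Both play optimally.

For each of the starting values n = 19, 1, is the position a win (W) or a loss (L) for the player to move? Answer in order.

19: L, 1: W

Classify positions by backward induction: terminal positions (no move available) are L. From any other position, the mover wins iff some move reaches an L.
n=0: no move → L
n=1: can move to 0, which is L ⇒ W
n=2: the only move is to 1(W), a W ⇒ L
n=3: can move to 2, which is L ⇒ W
n=4: can move to 2, which is L ⇒ W
n=5: the only move is to 4(W), a W ⇒ L
n=6: can move to 5, which is L ⇒ W
n=7: the only move is to 6(W), a W ⇒ L
n=8: can move to 7, which is L ⇒ W
n=9: the only move is to 8(W), a W ⇒ L
n=10: can move to 5, which is L ⇒ W
n=11: the only move is to 10(W), a W ⇒ L
n=12: can move to 11, which is L ⇒ W
n=13: the only move is to 12(W), a W ⇒ L
n=14: can move to 7, which is L ⇒ W
n=15: the only move is to 14(W), a W ⇒ L
n=16: can move to 15, which is L ⇒ W
n=17: the only move is to 16(W), a W ⇒ L
n=18: can move to 9, which is L ⇒ W
n=19: the only move is to 18(W), a W ⇒ L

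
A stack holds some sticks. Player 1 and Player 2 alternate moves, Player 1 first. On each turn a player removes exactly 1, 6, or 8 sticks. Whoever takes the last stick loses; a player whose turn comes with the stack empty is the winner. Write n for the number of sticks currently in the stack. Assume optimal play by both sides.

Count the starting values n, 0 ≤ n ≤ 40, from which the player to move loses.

Classify positions by backward induction: terminal positions (no move available) are W. From any other position, the mover wins iff some move reaches an L.
n=0: no move; the opponent has just taken the last stick and therefore loses → W
n=1: →0(W) only, which is W, so L
n=2: →1(L), so W
n=3: →2(W) only, which is W, so L
n=4: →3(L), so W
n=5: →4(W) only, which is W, so L
n=6: →5(L), so W
n=7: →1(L), so W
n=8: →7(W), 2(W), 0(W) — all W, so L
n=9: →8(L), so W
n=10: →9(W), 4(W), 2(W) — all W, so L
n=11: →10(L), so W
n=12: →11(W), 6(W), 4(W) — all W, so L
n=13: →12(L), so W
n=14: →8(L), so W
n=15: →14(W), 9(W), 7(W) — all W, so L
n=16: →15(L), so W
n=17: →16(W), 11(W), 9(W) — all W, so L
n=18: →17(L), so W
n=19: →18(W), 13(W), 11(W) — all W, so L
n=20: →19(L), so W
n=21: →15(L), so W
n=22: →21(W), 16(W), 14(W) — all W, so L
n=23: →22(L), so W
n=24: →23(W), 18(W), 16(W) — all W, so L
n=25: →24(L), so W
n=26: →25(W), 20(W), 18(W) — all W, so L
n=27: →26(L), so W
n=28: →22(L), so W
n=29: →28(W), 23(W), 21(W) — all W, so L
n=30: →29(L), so W
n=31: →30(W), 25(W), 23(W) — all W, so L
n=32: →31(L), so W
n=33: →32(W), 27(W), 25(W) — all W, so L
n=34: →33(L), so W
n=35: →29(L), so W
n=36: →35(W), 30(W), 28(W) — all W, so L
n=37: →36(L), so W
n=38: →37(W), 32(W), 30(W) — all W, so L
n=39: →38(L), so W
n=40: →39(W), 34(W), 32(W) — all W, so L
L entries with 0 ≤ n ≤ 40: n = 1, 3, 5, 8, 10, 12, 15, 17, 19, 22, 24, 26, 29, 31, 33, 36, 38, 40; that makes 18.

18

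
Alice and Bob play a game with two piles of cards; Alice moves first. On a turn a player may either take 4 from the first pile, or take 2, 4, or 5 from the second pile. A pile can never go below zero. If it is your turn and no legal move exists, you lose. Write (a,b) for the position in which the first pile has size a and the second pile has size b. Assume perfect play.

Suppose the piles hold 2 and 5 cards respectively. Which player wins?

Alice wins.

Classify positions by backward induction: terminal positions (no move available) are L. From any other position, the mover wins iff some move reaches an L.
No move ever increases a pile, so every position that can arise here has a ≤ 2 and b ≤ 5; it is enough to label the cells with 0 ≤ a ≤ 2 and 0 ≤ b ≤ 5.
Every move lowers a or b (never raises either), so fill the grid row by row in increasing a, and left to right within a row: each cell's successors are then already labelled.
      b=0  b=1  b=2  b=3  b=4  b=5
a=0:    L    L    W    W    W    W
a=1:    L    L    W    W    W    W
a=2:    L    L    W    W    W    W
Cells with no legal move (terminal, hence L): (0,0), (0,1), (1,0), (1,1), (2,0), (2,1).
Every other cell has at least one move into one of the L cells above, so it is W.
From (2,5) Alice can move to (2,1), reaching an L position.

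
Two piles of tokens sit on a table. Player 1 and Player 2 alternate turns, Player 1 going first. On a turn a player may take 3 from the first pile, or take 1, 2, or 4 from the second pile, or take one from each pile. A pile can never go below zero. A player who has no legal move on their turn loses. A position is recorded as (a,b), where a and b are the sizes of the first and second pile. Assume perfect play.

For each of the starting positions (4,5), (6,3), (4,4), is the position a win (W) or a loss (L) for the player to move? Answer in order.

Positions with no move are L. A position that does have a move is losing for the player to move precisely when every available move leads to a winning position for the opponent. Fill in the labels:
No move ever increases a pile, so every position that can arise here has a ≤ 6 and b ≤ 5; it is enough to label the cells with 0 ≤ a ≤ 6 and 0 ≤ b ≤ 5.
Every move lowers a or b (never raises either), so fill the grid row by row in increasing a, and left to right within a row: each cell's successors are then already labelled.
      b=0  b=1  b=2  b=3  b=4  b=5
a=0:    L    W    W    L    W    W
a=1:    L    W    W    L    W    W
a=2:    L    W    W    L    W    W
a=3:    W    W    L    W    W    L
a=4:    W    L    W    W    L    W
a=5:    W    L    W    W    L    W
a=6:    L    W    W    L    W    W
Cells with no legal move (terminal, hence L): (0,0), (1,0), (2,0).
The remaining L cells, each justified by listing all of its moves:
(0,3): moves to (0,2)(W), (0,1)(W); every one is W ⇒ L
(1,3): moves to (1,2)(W), (1,1)(W), (0,2)(W); every one is W ⇒ L
(2,3): moves to (2,2)(W), (2,1)(W), (1,2)(W); every one is W ⇒ L
(3,2): moves to (0,2)(W), (3,1)(W), (3,0)(W), (2,1)(W); every one is W ⇒ L
(3,5): moves to (0,5)(W), (3,4)(W), (3,3)(W), (3,1)(W), (2,4)(W); every one is W ⇒ L
(4,1): moves to (1,1)(W), (4,0)(W), (3,0)(W); every one is W ⇒ L
(4,4): moves to (1,4)(W), (4,3)(W), (4,2)(W), (4,0)(W), (3,3)(W); every one is W ⇒ L
(5,1): moves to (2,1)(W), (5,0)(W), (4,0)(W); every one is W ⇒ L
(5,4): moves to (2,4)(W), (5,3)(W), (5,2)(W), (5,0)(W), (4,3)(W); every one is W ⇒ L
(6,0): the only move is to (3,0)(W), a W ⇒ L
(6,3): moves to (3,3)(W), (6,2)(W), (6,1)(W), (5,2)(W); every one is W ⇒ L
Every other cell has at least one move into one of the L cells above, so it is W.
(4,5): the move to (4,4) reaches an L cell, so W
(6,3): one of the L cells justified above, so L
(4,4): one of the L cells justified above, so L

(4,5): W, (6,3): L, (4,4): L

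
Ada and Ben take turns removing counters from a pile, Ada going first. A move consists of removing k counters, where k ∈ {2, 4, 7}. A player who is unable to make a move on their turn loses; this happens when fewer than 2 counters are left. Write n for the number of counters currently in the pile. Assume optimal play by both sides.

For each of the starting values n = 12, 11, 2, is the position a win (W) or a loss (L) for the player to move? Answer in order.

Use the standard recursion: the mover loses at a terminal position; elsewhere, the mover wins exactly when some move hands the opponent an L position.
n=0: no move → L
n=1: no move → L
n=2: W (go to 0, an L position)
n=3: W (go to 1, an L position)
n=4: W (go to 0, an L position)
n=5: W (go to 1, an L position)
n=6: L (options 4(W), 2(W) are all W)
n=7: W (go to 0, an L position)
n=8: W (go to 6, an L position)
n=9: L (options 7(W), 5(W), 2(W) are all W)
n=10: W (go to 6, an L position)
n=11: W (go to 9, an L position)
n=12: L (options 10(W), 8(W), 5(W) are all W)

12: L, 11: W, 2: W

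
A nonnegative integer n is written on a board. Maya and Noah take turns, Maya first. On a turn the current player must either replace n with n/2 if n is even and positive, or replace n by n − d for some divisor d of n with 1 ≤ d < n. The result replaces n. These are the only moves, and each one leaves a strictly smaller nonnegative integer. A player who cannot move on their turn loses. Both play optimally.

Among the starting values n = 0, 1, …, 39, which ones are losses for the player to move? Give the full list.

0, 1, 3, 5, 7, 9, 11, 13, 15, 17, 19, 21, 23, 25, 27, 29, 31, 33, 35, 37, 39

Build the W/L table. Terminal = L. A non-terminal position is W if it has a move to some L; otherwise it is L.
n=0: no move → L
n=1: no move → L
n=2: reaches L-position 1 → W
n=3: only reaches 2(W), which is W → L
n=4: reaches L-position 3 → W
n=5: only reaches 4(W), which is W → L
n=6: reaches L-position 3 → W
n=7: only reaches 6(W), which is W → L
n=8: reaches L-position 7 → W
n=9: only reaches 6(W), 8(W), all W → L
n=10: reaches L-position 5 → W
n=11: only reaches 10(W), which is W → L
n=12: reaches L-position 9 → W
n=13: only reaches 12(W), which is W → L
n=14: reaches L-position 7 → W
n=15: only reaches 10(W), 12(W), 14(W), all W → L
n=16: reaches L-position 15 → W
n=17: only reaches 16(W), which is W → L
n=18: reaches L-position 9 → W
n=19: only reaches 18(W), which is W → L
n=20: reaches L-position 15 → W
n=21: only reaches 14(W), 18(W), 20(W), all W → L
n=22: reaches L-position 11 → W
n=23: only reaches 22(W), which is W → L
n=24: reaches L-position 21 → W
n=25: only reaches 20(W), 24(W), all W → L
n=26: reaches L-position 13 → W
n=27: only reaches 18(W), 24(W), 26(W), all W → L
n=28: reaches L-position 21 → W
n=29: only reaches 28(W), which is W → L
n=30: reaches L-position 15 → W
n=31: only reaches 30(W), which is W → L
n=32: reaches L-position 31 → W
n=33: only reaches 22(W), 30(W), 32(W), all W → L
n=34: reaches L-position 17 → W
n=35: only reaches 28(W), 30(W), 34(W), all W → L
n=36: reaches L-position 27 → W
n=37: only reaches 36(W), which is W → L
n=38: reaches L-position 19 → W
n=39: only reaches 26(W), 36(W), 38(W), all W → L
The losing starting values of n are exactly the entries labelled L in this table (21 of them).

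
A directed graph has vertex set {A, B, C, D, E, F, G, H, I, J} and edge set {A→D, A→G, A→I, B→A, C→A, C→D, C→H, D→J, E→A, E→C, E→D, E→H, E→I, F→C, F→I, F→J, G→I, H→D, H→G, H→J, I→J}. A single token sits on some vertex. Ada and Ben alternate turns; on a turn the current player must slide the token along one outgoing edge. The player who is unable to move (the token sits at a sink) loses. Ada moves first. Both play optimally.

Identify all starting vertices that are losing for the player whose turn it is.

B, C, G, J

Work bottom-up. With no move the player to move loses. Otherwise the position is W if at least one move leads to an L position for the opponent, and L if every move leads to a W.
Every edge goes from a vertex to one that appears earlier in the order J, I, G, D, A, H, C, F, E, B, so processing vertices in that order labels each vertex after all of its successors.
J: no outgoing edge → L
I: →J(L), so W
G: →I(W) only, which is W, so L
D: →J(L), so W
A: →G(L), so W
H: →G(L), so W
C: →H(W), A(W), D(W) — all W, so L
F: →C(L), so W
E: →C(L), so W
B: →A(W) only, which is W, so L
Reading off the rows marked L gives the requested list; there are 4 such vertices.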